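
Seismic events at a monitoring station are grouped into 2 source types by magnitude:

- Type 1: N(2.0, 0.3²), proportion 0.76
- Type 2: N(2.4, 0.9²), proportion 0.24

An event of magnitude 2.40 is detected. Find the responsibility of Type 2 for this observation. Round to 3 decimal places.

0.204

Apply Bayes' rule: the posterior for each component is proportional to its prior times its likelihood at x.
Evaluate each component's likelihood at the observed value:
  p_1 = 0.5467
  p_2 = 0.443269
Unnormalised posteriors:
  π_1·p_1 = 0.76 × 0.5467 = 0.415492
  π_2·p_2 = 0.24 × 0.443269 = 0.106385
Denominator: 0.415492 + 0.106385 = 0.521877
So the posterior for Type 2 is 0.106385 / 0.521877 ≈ 0.204.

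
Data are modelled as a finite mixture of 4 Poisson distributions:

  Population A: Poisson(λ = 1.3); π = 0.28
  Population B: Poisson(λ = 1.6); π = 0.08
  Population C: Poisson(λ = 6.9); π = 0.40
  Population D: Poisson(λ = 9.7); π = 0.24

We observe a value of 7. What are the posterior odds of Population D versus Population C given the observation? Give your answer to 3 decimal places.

0.396

The posterior odds equal the prior odds times the likelihood ratio: (w_i/w_j)·(f_i(x)/f_j(x)).
Poisson probabilities:
  L_A = 0.000339305
  L_B = 0.00107532
  L_C = 0.148895
  L_D = 0.0982461
Odds = (0.24/0.40) × (0.0982461/0.148895) = 0.6 × 0.659833 ≈ 0.396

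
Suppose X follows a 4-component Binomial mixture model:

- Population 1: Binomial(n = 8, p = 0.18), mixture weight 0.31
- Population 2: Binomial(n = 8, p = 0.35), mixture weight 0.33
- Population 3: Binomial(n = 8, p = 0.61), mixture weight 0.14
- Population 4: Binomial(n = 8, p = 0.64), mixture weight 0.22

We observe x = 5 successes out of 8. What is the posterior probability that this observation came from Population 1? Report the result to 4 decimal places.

Posterior ∝ prior × likelihood, so P(k | x) ∝ P(Z=k) f_k(x); normalise over all components.
Binomial probabilities:
  p_1 = C(8,5)·0.18^5·0.82^3 = 56·0.000188957·0.551368 = 0.00583435
  p_2 = C(8,5)·0.35^5·0.65^3 = 56·0.00525219·0.274625 = 0.0807734
  p_3 = C(8,5)·0.61^5·0.39^3 = 56·0.0844596·0.059319 = 0.280563
  p_4 = C(8,5)·0.64^5·0.36^3 = 56·0.107374·0.046656 = 0.28054
Multiply by the mixture weights:
  P(Z=1)·p_1 = 0.31 × 0.00583435 = 0.00180865
  P(Z=2)·p_2 = 0.33 × 0.0807734 = 0.0266552
  P(Z=3)·p_3 = 0.14 × 0.280563 = 0.0392789
  P(Z=4)·p_4 = 0.22 × 0.28054 = 0.0617189
Sum: 0.00180865 + 0.0266552 + 0.0392789 + 0.0617189 = 0.129462
P(Population 1 | the observation) = 0.00180865 / 0.129462 ≈ 0.0140

0.0140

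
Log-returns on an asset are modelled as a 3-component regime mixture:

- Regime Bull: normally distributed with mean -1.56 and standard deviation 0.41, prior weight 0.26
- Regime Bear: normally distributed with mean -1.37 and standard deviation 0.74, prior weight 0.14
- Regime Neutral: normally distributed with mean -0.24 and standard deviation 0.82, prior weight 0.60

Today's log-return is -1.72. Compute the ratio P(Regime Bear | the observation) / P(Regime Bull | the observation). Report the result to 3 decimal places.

Since P(k|x) ∝ P(Z=k) f_k(x), the posterior odds are P(Z=i) f_i(x) / (P(Z=j) f_j(x)).
Evaluate each component's likelihood at the observed value:
  f_Bull = (1/(0.41·√(2π)))·exp(−(-1.72−-1.56)²/(2·0.41²)) = 0.973030·exp(-0.07615) = 0.901689
  f_Bear = (1/(0.74·√(2π)))·exp(−(-1.72−-1.37)²/(2·0.74²)) = 0.539111·exp(-0.11185) = 0.482061
  f_Neutral = (1/(0.82·√(2π)))·exp(−(-1.72−-0.24)²/(2·0.82²)) = 0.486515·exp(-1.62879) = 0.0954379
Posterior odds = (P(Z=Bear)·f_Bear) / (P(Z=Bull)·f_Bull) = (0.14·0.482061) / (0.26·0.901689) = 0.0674885 / 0.234439 ≈ 0.288

0.288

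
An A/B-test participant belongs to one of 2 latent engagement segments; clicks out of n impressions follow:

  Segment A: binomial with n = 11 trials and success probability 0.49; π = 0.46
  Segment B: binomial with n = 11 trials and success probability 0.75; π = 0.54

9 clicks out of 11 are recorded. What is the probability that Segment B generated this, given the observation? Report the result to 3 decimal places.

0.929

P(component k | x) = π_k·f_k(x) / marginal(x), where marginal(x) = Σ_j π_j·f_j(x).
Evaluate each component's likelihood at the observed value:
  p_A = C(11,9)·0.49^9·0.51^2 = 55·0.00162841·0.2601 = 0.0232953
  p_B = C(11,9)·0.75^9·0.25^2 = 55·0.0750847·0.0625 = 0.258104
Unnormalised posteriors:
  π_A·p_A = 0.46 × 0.0232953 = 0.0107158
  π_B·p_B = 0.54 × 0.258104 = 0.139376
Marginal: 0.0107158 + 0.139376 = 0.150092
P(Segment B | data) = 0.139376 / 0.150092 ≈ 0.929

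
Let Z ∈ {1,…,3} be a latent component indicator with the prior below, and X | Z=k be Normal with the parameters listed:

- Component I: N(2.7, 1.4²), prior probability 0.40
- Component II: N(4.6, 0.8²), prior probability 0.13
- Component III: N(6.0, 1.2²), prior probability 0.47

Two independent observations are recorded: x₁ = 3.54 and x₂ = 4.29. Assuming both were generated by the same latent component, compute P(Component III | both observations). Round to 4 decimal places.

0.0794

By Bayes' theorem, P(k | x) = π_k f_k(x) / Σ_j π_j f_j(x).
Since both observations come from the same component, the likelihood for component k is f_k(x₁)·f_k(x₂).
  p_I = [0.238018] × [0.149519] = 0.0355881
  p_II = [0.207296] × [0.462609] = 0.095897
  p_III = [0.04066] × [0.120444] = 0.00489724
Prior × likelihood for each component:
  π_I·p_I = 0.40 × 0.0355881 = 0.0142352
  π_II·p_II = 0.13 × 0.095897 = 0.0124666
  π_III·p_III = 0.47 × 0.00489724 = 0.0023017
Denominator: 0.0142352 + 0.0124666 + 0.0023017 = 0.0290035
Responsibility of Component III: 0.0023017 / 0.0290035 ≈ 0.0794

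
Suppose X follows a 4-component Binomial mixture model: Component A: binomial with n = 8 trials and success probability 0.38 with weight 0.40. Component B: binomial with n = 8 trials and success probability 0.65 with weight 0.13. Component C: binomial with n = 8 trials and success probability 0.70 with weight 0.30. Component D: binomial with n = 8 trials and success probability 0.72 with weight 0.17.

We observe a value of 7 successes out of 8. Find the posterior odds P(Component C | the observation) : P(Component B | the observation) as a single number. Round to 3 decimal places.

3.323

The posterior odds equal the prior odds times the likelihood ratio: (π_i/π_j)·(f_i(x)/f_j(x)).
Evaluate each component's likelihood at the observed value:
  L_A = C(8,7)·0.38^7·0.62^1 = 8·0.00114416·0.62 = 0.00567501
  L_B = C(8,7)·0.65^7·0.35^1 = 8·0.0490223·0.35 = 0.137262
  L_C = C(8,7)·0.70^7·0.30^1 = 8·0.0823543·0.3 = 0.19765
  L_D = C(8,7)·0.72^7·0.28^1 = 8·0.100306·0.28 = 0.224686
Posterior odds = (π_C·L_C) / (π_B·L_B) = (0.30·0.19765) / (0.13·0.137262) = 0.0592951 / 0.0178441 ≈ 3.323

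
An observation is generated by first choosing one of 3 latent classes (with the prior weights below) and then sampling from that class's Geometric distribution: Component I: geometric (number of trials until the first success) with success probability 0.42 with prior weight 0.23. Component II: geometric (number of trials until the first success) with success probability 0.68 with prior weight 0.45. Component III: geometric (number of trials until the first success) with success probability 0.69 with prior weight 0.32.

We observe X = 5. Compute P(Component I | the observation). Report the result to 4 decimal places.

By Bayes' theorem, P(k | x) = π_k f_k(x) / Σ_j π_j f_j(x).
Evaluate each component's likelihood at the observed value:
  p_I = 0.0475293
  p_II = 0.00713032
  p_III = 0.00637229
Multiply by the mixture weights:
  π_I·p_I = 0.23 × 0.0475293 = 0.0109317
  π_II·p_II = 0.45 × 0.00713032 = 0.00320864
  π_III·p_III = 0.32 × 0.00637229 = 0.00203913
Evidence: 0.0109317 + 0.00320864 + 0.00203913 = 0.0161795
P(Component I | x) ≈ 0.6757

0.6757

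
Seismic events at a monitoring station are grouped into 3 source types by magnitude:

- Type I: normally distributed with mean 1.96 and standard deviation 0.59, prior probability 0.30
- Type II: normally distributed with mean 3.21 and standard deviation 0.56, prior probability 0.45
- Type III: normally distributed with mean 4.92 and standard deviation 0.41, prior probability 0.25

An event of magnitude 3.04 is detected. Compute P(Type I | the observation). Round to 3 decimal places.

Posterior ∝ prior × likelihood, so P(k | x) ∝ π_k f_k(x); normalise over all components.
Normal densities:
  p_I = 0.126605
  p_II = 0.680316
  p_III = 2.64533e-05
Weight by the priors:
  π_I·p_I = 0.30 × 0.126605 = 0.0379814
  π_II·p_II = 0.45 × 0.680316 = 0.306142
  π_III·p_III = 0.25 × 2.64533e-05 = 6.61332e-06
Sum: 0.0379814 + 0.306142 + 6.61332e-06 = 0.34413
P(Type I | the observation) ≈ 0.110

0.110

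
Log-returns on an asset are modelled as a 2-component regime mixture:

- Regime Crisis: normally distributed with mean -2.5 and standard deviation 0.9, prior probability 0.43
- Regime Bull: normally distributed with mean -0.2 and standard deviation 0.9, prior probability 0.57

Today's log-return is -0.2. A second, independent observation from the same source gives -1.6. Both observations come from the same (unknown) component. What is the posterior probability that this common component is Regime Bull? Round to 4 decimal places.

By Bayes' theorem, P(k | x) = π_k f_k(x) / Σ_j π_j f_j(x).
Since both observations come from the same component, the likelihood for component k is f_k(x₁)·f_k(x₂).
  L_Crisis = [(1/(0.9·√(2π)))·exp(−(-0.2−-2.5)²/(2·0.9²)) = 0.443269·exp(-3.26543) = 0.0169242] × [0.268856] = 0.00455018
  L_Bull = [(1/(0.9·√(2π)))·exp(−(-0.2−-0.2)²/(2·0.9²)) = 0.443269·exp(-0.00000) = 0.443269] × [0.132198] = 0.0585993
Unnormalised posteriors:
  π_Crisis·L_Crisis = 0.43 × 0.00455018 = 0.00195658
  π_Bull·L_Bull = 0.57 × 0.0585993 = 0.0334016
Denominator: 0.00195658 + 0.0334016 = 0.0353582
P(Regime Bull | x₁,x₂) ≈ 0.9447

0.9447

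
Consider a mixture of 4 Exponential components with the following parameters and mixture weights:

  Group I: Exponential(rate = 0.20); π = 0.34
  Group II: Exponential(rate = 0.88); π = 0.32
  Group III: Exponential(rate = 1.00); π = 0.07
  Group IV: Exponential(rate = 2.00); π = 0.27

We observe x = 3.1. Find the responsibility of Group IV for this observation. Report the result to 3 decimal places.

0.019

P(component k | x) = π_k·f_k(x) / marginal(x), where marginal(x) = Σ_j π_j·f_j(x).
Evaluate each component's likelihood at the observed value:
  f_I = 0.107589
  f_II = 0.0575079
  f_III = 0.0450492
  f_IV = 0.00405886
Multiply by the mixture weights:
  π_I·f_I = 0.34 × 0.107589 = 0.0365802
  π_II·f_II = 0.32 × 0.0575079 = 0.0184025
  π_III·f_III = 0.07 × 0.0450492 = 0.00315344
  π_IV·f_IV = 0.27 × 0.00405886 = 0.00109589
Denominator: 0.0365802 + 0.0184025 + 0.00315344 + 0.00109589 = 0.0592321
P(Group IV | data) ≈ 0.019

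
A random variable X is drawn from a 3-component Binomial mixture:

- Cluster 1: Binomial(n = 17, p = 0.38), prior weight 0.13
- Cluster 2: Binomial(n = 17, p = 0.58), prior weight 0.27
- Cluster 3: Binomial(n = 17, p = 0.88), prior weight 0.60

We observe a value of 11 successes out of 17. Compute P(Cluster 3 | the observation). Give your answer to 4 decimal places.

The responsibility of component k is w_k f_k(x) divided by Σ_j w_j f_j(x).
Binomial probabilities:
  p_1 = C(17,11)·0.38^11·0.62^6 = 12376·2.38572e-05·0.0568002 = 0.0167707
  p_2 = C(17,11)·0.58^11·0.42^6 = 12376·0.00249866·0.00548903 = 0.16974
  p_3 = C(17,11)·0.88^11·0.12^6 = 12376·0.245081·2.98598e-06 = 0.00905685
Prior × likelihood for each component:
  w_1·p_1 = 0.13 × 0.0167707 = 0.00218019
  w_2·p_2 = 0.27 × 0.16974 = 0.0458298
  w_3·p_3 = 0.60 × 0.00905685 = 0.00543411
Normaliser: 0.00218019 + 0.0458298 + 0.00543411 = 0.0534441
Responsibility of Cluster 3: 0.00543411 / 0.0534441 ≈ 0.1017

0.1017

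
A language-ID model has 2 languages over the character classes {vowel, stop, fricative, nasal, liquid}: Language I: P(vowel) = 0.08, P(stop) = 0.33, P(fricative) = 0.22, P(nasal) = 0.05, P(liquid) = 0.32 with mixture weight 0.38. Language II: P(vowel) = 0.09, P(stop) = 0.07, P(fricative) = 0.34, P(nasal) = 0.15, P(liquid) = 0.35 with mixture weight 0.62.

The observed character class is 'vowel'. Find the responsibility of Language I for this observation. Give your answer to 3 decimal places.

0.353

By Bayes' theorem, P(k | x) = π_k f_k(x) / Σ_j π_j f_j(x).
Component likelihoods at x = 'vowel':
  f_I = 0.08
  f_II = 0.09
Multiply by the mixture weights:
  π_I·f_I = 0.38 × 0.08 = 0.0304
  π_II·f_II = 0.62 × 0.09 = 0.0558
Marginal: 0.0304 + 0.0558 = 0.0862
P(Language I | the observation) = 0.0304 / 0.0862 ≈ 0.353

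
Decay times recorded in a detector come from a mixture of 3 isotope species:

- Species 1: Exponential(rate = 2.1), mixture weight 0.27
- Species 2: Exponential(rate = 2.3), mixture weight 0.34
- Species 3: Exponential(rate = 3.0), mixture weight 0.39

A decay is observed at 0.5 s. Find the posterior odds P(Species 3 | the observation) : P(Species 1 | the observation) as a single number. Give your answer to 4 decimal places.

Only the two components matter; the odds are (w_i f_i(x)) / (w_j f_j(x)).
Component likelihoods at x = 0.5 s:
  f_1 = 2.1·e^(−2.1·0.5) = 2.1·e^(−1.0500) = 0.734869
  f_2 = 2.3·e^(−2.3·0.5) = 2.3·e^(−1.1500) = 0.728265
  f_3 = 3.0·e^(−3.0·0.5) = 3.0·e^(−1.5000) = 0.66939
Odds = (0.39/0.27) × (0.66939/0.734869) = 1.44444 × 0.910897 ≈ 1.3157

1.3157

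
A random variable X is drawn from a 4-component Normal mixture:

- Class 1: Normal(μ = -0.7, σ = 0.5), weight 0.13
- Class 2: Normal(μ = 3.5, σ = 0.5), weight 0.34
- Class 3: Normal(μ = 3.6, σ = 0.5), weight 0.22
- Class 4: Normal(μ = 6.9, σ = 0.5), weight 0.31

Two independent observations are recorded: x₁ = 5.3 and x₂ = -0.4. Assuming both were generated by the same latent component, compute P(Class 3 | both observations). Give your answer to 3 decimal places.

0.212

P(component k | x) = π_k·f_k(x) / marginal(x), where marginal(x) = Σ_j π_j·f_j(x).
Since both observations come from the same component, the likelihood for component k is f_k(x₁)·f_k(x₂).
  f_1 = [4.29277e-32] × [0.666449] = 2.86091e-32
  f_2 = [0.0012238] × [4.90571e-14] = 6.00363e-17
  f_3 = [0.00246444] × [1.01045e-14] = 2.4902e-17
  f_4 = [0.00476818] × [4.1194e-47] = 1.9642e-49
Multiply by the mixture weights:
  π_1·f_1 = 0.13 × 2.86091e-32 = 3.71918e-33
  π_2·f_2 = 0.34 × 6.00363e-17 = 2.04123e-17
  π_3·f_3 = 0.22 × 2.4902e-17 = 5.47844e-18
  π_4·f_4 = 0.31 × 1.9642e-49 = 6.08903e-50
Evidence: 3.71918e-33 + 2.04123e-17 + 5.47844e-18 + 6.08903e-50 = 2.58908e-17
So the posterior for Class 3 is 5.47844e-18 / 2.58908e-17 ≈ 0.212.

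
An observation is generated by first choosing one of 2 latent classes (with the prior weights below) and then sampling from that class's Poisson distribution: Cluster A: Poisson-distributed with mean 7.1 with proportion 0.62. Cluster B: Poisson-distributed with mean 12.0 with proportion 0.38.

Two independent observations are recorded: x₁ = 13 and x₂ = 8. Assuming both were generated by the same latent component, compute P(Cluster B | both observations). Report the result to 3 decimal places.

0.675

P(component k | x) = P(Z=k)·f_k(x) / marginal(x), where marginal(x) = Σ_j P(Z=j)·f_j(x).
Since both observations come from the same component, the likelihood for component k is f_k(x₁)·f_k(x₂).
  f_A = [0.0154379] × [0.132146] = 0.00204006
  f_B = [0.10557] × [0.0655233] = 0.00691732
Prior × likelihood for each component:
  P(Z=A)·f_A = 0.62 × 0.00204006 = 0.00126484
  P(Z=B)·f_B = 0.38 × 0.00691732 = 0.00262858
Normaliser: 0.00126484 + 0.00262858 = 0.00389342
P(Cluster B | x) = 0.00262858 / 0.00389342 ≈ 0.675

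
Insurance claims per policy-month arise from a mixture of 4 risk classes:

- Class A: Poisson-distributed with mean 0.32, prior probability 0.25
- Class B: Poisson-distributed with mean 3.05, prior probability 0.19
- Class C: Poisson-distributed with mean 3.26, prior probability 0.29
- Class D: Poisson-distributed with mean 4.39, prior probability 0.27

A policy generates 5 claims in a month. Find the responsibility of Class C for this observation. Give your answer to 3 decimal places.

P(component k | x) = w_k·f_k(x) / marginal(x), where marginal(x) = Σ_j w_j·f_j(x).
Evaluate each component's likelihood at the observed value:
  p_A = 2.03046e-05
  p_B = 0.104165
  p_C = 0.11779
  p_D = 0.168496
Unnormalised posteriors:
  w_A·p_A = 0.25 × 2.03046e-05 = 5.07615e-06
  w_B·p_B = 0.19 × 0.104165 = 0.0197913
  w_C·p_C = 0.29 × 0.11779 = 0.034159
  w_D·p_D = 0.27 × 0.168496 = 0.0454938
Normaliser: 5.07615e-06 + 0.0197913 + 0.034159 + 0.0454938 = 0.0994491
So the posterior for Class C is 0.034159 / 0.0994491 ≈ 0.343.

0.343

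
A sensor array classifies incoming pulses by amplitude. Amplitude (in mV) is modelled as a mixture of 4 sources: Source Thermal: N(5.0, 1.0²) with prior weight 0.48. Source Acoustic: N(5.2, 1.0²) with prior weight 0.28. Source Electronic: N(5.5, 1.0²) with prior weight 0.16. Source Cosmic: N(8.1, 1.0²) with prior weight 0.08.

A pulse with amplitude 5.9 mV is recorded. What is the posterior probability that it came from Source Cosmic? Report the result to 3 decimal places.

0.010

The responsibility of component k is P(Z=k) f_k(x) divided by Σ_j P(Z=j) f_j(x).
Evaluate each component's likelihood at the observed value:
  p_Thermal = 0.266085
  p_Acoustic = 0.312254
  p_Electronic = 0.36827
  p_Cosmic = 0.0354746
Unnormalised posteriors:
  P(Z=Thermal)·p_Thermal = 0.48 × 0.266085 = 0.127721
  P(Z=Acoustic)·p_Acoustic = 0.28 × 0.312254 = 0.0874311
  P(Z=Electronic)·p_Electronic = 0.16 × 0.36827 = 0.0589232
  P(Z=Cosmic)·p_Cosmic = 0.08 × 0.0354746 = 0.00283797
Sum: 0.127721 + 0.0874311 + 0.0589232 + 0.00283797 = 0.276913
P(Source Cosmic | x) ≈ 0.010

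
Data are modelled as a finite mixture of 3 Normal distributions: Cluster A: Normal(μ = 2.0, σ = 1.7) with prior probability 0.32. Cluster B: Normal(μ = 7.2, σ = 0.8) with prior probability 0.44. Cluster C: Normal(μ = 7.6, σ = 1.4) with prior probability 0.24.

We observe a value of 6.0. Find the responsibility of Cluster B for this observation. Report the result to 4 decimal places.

The responsibility of component k is π_k f_k(x) divided by Σ_j π_j f_j(x).
Evaluate each component's likelihood at the observed value:
  L_A = (1/(1.7·√(2π)))·exp(−(6.0−2.0)²/(2·1.7²)) = 0.234672·exp(-2.76817) = 0.014732
  L_B = (1/(0.8·√(2π)))·exp(−(6.0−7.2)²/(2·0.8²)) = 0.498678·exp(-1.12500) = 0.161897
  L_C = (1/(1.4·√(2π)))·exp(−(6.0−7.6)²/(2·1.4²)) = 0.284959·exp(-0.65306) = 0.148307
Unnormalised posteriors:
  π_A·L_A = 0.32 × 0.014732 = 0.00471424
  π_B·L_B = 0.44 × 0.161897 = 0.0712347
  π_C·L_C = 0.24 × 0.148307 = 0.0355936
Marginal: 0.00471424 + 0.0712347 + 0.0355936 = 0.111543
P(Cluster B | the observation) = 0.0712347 / 0.111543 ≈ 0.6386

0.6386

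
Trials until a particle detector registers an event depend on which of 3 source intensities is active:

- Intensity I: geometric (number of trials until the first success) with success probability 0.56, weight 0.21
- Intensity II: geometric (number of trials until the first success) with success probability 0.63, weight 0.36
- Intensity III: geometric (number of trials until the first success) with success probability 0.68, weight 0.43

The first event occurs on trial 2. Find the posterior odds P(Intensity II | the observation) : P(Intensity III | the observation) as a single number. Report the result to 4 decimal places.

The posterior odds equal the prior odds times the likelihood ratio: (P(Z=i)/P(Z=j))·(f_i(x)/f_j(x)).
Geometric probabilities:
  L_I = 0.56·(1−0.56)^1 = 0.56·0.44 = 0.2464
  L_II = 0.63·(1−0.63)^1 = 0.63·0.37 = 0.2331
  L_III = 0.68·(1−0.68)^1 = 0.68·0.32 = 0.2176
Posterior odds = (P(Z=II)·L_II) / (P(Z=III)·L_III) = (0.36·0.2331) / (0.43·0.2176) = 0.083916 / 0.093568 ≈ 0.8968

0.8968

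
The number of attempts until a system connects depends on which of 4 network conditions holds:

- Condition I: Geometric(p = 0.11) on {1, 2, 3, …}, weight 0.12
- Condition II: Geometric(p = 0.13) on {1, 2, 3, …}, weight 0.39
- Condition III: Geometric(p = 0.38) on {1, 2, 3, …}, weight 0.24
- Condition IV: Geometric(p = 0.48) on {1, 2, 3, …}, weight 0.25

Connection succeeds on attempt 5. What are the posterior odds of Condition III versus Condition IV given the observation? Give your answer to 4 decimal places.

Only the two components matter; the odds are (w_i f_i(x)) / (w_j f_j(x)).
Evaluate each component's likelihood at the observed value:
  p_I = 0.11·(1−0.11)^4 = 0.11·0.627422 = 0.0690165
  p_II = 0.13·(1−0.13)^4 = 0.13·0.572898 = 0.0744767
  p_III = 0.38·(1−0.38)^4 = 0.38·0.147763 = 0.0561501
  p_IV = 0.48·(1−0.48)^4 = 0.48·0.0731162 = 0.0350958
Posterior odds = (w_III·p_III) / (w_IV·p_IV) = (0.24·0.0561501) / (0.25·0.0350958) = 0.013476 / 0.00877394 ≈ 1.5359

1.5359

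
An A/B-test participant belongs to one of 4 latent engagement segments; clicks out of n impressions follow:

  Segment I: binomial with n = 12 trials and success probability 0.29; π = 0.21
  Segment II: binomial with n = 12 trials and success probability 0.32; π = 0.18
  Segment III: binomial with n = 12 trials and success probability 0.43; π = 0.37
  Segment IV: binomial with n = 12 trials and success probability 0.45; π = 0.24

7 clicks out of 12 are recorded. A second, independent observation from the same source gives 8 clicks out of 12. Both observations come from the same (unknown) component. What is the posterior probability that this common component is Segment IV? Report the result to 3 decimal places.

The responsibility of component k is π_k f_k(x) divided by Σ_j π_j f_j(x).
Since both observations come from the same component, the likelihood for component k is f_k(x₁)·f_k(x₂).
  L_I = [0.0246492] × [0.00629249] = 0.000155105
  L_II = [0.0395658] × [0.011637] = 0.000460426
  L_III = [0.129532] × [0.0610734] = 0.00791099
  L_IV = [0.148945] × [0.0761651] = 0.0113444
Weight by the priors:
  π_I·L_I = 0.21 × 0.000155105 = 3.2572e-05
  π_II·L_II = 0.18 × 0.000460426 = 8.28768e-05
  π_III·L_III = 0.37 × 0.00791099 = 0.00292707
  π_IV·L_IV = 0.24 × 0.0113444 = 0.00272266
Marginal: 3.2572e-05 + 8.28768e-05 + 0.00292707 + 0.00272266 = 0.00576518
P(Segment IV | data) ≈ 0.472

0.472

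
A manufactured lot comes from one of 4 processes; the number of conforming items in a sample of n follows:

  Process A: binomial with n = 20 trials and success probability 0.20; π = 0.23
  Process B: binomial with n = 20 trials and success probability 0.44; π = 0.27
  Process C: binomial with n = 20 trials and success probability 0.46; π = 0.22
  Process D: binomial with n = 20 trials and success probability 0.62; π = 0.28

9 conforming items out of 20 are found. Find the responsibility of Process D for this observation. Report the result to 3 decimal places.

The responsibility of component k is π_k f_k(x) divided by Σ_j π_j f_j(x).
Binomial probabilities:
  p_A = 0.00738696
  p_B = 0.176339
  p_C = 0.176343
  p_D = 0.0542439
Prior × likelihood for each component:
  π_A·p_A = 0.23 × 0.00738696 = 0.001699
  π_B·p_B = 0.27 × 0.176339 = 0.0476115
  π_C·p_C = 0.22 × 0.176343 = 0.0387954
  π_D·p_D = 0.28 × 0.0542439 = 0.0151883
Marginal: 0.001699 + 0.0476115 + 0.0387954 + 0.0151883 = 0.103294
P(Process D | x) ≈ 0.147

0.147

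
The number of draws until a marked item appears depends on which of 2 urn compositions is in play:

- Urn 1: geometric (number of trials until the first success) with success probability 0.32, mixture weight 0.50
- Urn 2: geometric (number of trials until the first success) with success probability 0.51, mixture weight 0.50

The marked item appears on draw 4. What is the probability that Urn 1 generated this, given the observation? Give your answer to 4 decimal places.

0.6264

The responsibility of component k is P(Z=k) f_k(x) divided by Σ_j P(Z=j) f_j(x).
Component likelihoods at x = 4:
  L_1 = 0.32·(1−0.32)^3 = 0.32·0.314432 = 0.100618
  L_2 = 0.51·(1−0.51)^3 = 0.51·0.117649 = 0.060001
Unnormalised posteriors:
  P(Z=1)·L_1 = 0.50 × 0.100618 = 0.0503091
  P(Z=2)·L_2 = 0.50 × 0.060001 = 0.0300005
Marginal: 0.0503091 + 0.0300005 = 0.0803096
P(Urn 1 | the observation) = 0.0503091 / 0.0803096 ≈ 0.6264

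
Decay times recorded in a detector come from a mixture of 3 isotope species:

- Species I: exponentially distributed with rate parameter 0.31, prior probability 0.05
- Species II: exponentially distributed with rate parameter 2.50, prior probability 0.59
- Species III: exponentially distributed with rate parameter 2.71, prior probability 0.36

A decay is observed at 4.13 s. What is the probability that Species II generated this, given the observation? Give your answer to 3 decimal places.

0.011

P(component k | x) = w_k·f_k(x) / marginal(x), where marginal(x) = Σ_j w_j·f_j(x).
Evaluate each component's likelihood at the observed value:
  L_I = 0.31·e^(−0.31·4.13) = 0.31·e^(−1.2803) = 0.0861657
  L_II = 2.50·e^(−2.50·4.13) = 2.50·e^(−10.3250) = 8.20067e-05
  L_III = 2.71·e^(−2.71·4.13) = 2.71·e^(−11.1923) = 3.73435e-05
Prior × likelihood for each component:
  w_I·L_I = 0.05 × 0.0861657 = 0.00430829
  w_II·L_II = 0.59 × 8.20067e-05 = 4.8384e-05
  w_III·L_III = 0.36 × 3.73435e-05 = 1.34437e-05
Evidence: 0.00430829 + 4.8384e-05 + 1.34437e-05 = 0.00437011
So the posterior for Species II is 4.8384e-05 / 0.00437011 ≈ 0.011.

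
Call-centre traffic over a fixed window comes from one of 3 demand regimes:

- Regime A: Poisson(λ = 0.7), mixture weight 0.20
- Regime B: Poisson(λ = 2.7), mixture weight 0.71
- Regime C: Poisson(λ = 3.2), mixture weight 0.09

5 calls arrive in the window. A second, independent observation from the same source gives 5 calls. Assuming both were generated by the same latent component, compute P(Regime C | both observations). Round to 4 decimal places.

Apply Bayes' rule: the posterior for each component is proportional to its prior times its likelihood at x.
Since both observations come from the same component, the likelihood for component k is f_k(x₁)·f_k(x₂).
  f_A = [e^(−0.7)·0.7^5/5! = 0.000695509] × [0.000695509] = 4.83733e-07
  f_B = [e^(−2.7)·2.7^5/5! = 0.0803605] × [0.0803605] = 0.00645781
  f_C = [e^(−3.2)·3.2^5/5! = 0.113979] × [0.113979] = 0.0129913
Weight by the priors:
  π_A·f_A = 0.20 × 4.83733e-07 = 9.67466e-08
  π_B·f_B = 0.71 × 0.00645781 = 0.00458504
  π_C·f_C = 0.09 × 0.0129913 = 0.00116922
Denominator: 9.67466e-08 + 0.00458504 + 0.00116922 = 0.00575436
So the posterior for Regime C is 0.00116922 / 0.00575436 ≈ 0.2032.

0.2032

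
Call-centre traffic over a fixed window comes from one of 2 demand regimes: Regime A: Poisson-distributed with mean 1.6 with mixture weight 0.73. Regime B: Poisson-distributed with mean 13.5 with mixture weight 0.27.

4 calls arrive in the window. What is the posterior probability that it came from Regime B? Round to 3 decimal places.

The responsibility of component k is w_k f_k(x) divided by Σ_j w_j f_j(x).
Evaluate each component's likelihood at the observed value:
  f_A = e^(−1.6)·1.6^4/4! = 0.0551312
  f_B = e^(−13.5)·13.5^4/4! = 0.00189735
Prior × likelihood for each component:
  w_A·f_A = 0.73 × 0.0551312 = 0.0402458
  w_B·f_B = 0.27 × 0.00189735 = 0.000512286
Denominator: 0.0402458 + 0.000512286 = 0.0407581
P(Regime B | the observation) = 0.000512286 / 0.0407581 ≈ 0.013

0.013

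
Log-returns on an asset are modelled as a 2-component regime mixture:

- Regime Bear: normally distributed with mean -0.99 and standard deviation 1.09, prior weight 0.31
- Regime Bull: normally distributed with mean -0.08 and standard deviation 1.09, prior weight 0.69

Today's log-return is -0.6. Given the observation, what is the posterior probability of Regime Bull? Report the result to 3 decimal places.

0.679

By Bayes' theorem, P(k | x) = P(Z=k) f_k(x) / Σ_j P(Z=j) f_j(x).
Evaluate each component's likelihood at the observed value:
  L_Bear = 0.343308
  L_Bull = 0.326635
Multiply by the mixture weights:
  P(Z=Bear)·L_Bear = 0.31 × 0.343308 = 0.106426
  P(Z=Bull)·L_Bull = 0.69 × 0.326635 = 0.225378
Normaliser: 0.106426 + 0.225378 = 0.331804
P(Regime Bull | x) = 0.225378 / 0.331804 ≈ 0.679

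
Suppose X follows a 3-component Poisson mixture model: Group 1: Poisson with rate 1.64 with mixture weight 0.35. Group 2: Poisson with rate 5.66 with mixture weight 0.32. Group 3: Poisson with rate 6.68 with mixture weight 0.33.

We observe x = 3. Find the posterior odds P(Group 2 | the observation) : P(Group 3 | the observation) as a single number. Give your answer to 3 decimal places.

Since P(k|x) ∝ P(Z=k) f_k(x), the posterior odds are P(Z=i) f_i(x) / (P(Z=j) f_j(x)).
Component likelihoods at x = 3:
  p_1 = e^(−1.64)·1.64^3/3! = 0.142606
  p_2 = e^(−5.66)·5.66^3/3! = 0.105243
  p_3 = e^(−6.68)·6.68^3/3! = 0.0623866
0.0336776 / 0.0205876 ≈ 1.636

1.636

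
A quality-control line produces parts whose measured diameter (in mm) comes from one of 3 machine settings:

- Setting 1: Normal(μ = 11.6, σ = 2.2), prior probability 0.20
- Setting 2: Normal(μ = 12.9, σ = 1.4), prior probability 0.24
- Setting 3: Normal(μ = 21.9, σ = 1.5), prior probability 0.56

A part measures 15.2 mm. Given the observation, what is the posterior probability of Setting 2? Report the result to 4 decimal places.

0.6509

P(component k | x) = P(Z=k)·f_k(x) / marginal(x), where marginal(x) = Σ_j P(Z=j)·f_j(x).
Component likelihoods at x = 15.2 mm:
  L_1 = (1/(2.2·√(2π)))·exp(−(15.2−11.6)²/(2·2.2²)) = 0.181337·exp(-1.33884) = 0.0475374
  L_2 = (1/(1.4·√(2π)))·exp(−(15.2−12.9)²/(2·1.4²)) = 0.284959·exp(-1.34949) = 0.0739105
  L_3 = (1/(1.5·√(2π)))·exp(−(15.2−21.9)²/(2·1.5²)) = 0.265962·exp(-9.97556) = 1.23734e-05
Unnormalised posteriors:
  P(Z=1)·L_1 = 0.20 × 0.0475374 = 0.00950748
  P(Z=2)·L_2 = 0.24 × 0.0739105 = 0.0177385
  P(Z=3)·L_3 = 0.56 × 1.23734e-05 = 6.92912e-06
Normaliser: 0.00950748 + 0.0177385 + 6.92912e-06 = 0.0272529
Responsibility of Setting 2: 0.0177385 / 0.0272529 ≈ 0.6509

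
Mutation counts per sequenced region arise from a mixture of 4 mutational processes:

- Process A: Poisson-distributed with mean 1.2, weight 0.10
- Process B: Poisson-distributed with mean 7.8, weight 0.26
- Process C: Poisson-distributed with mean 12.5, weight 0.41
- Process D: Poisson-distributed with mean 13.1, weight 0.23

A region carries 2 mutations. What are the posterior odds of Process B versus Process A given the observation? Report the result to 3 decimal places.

0.149

The posterior odds equal the prior odds times the likelihood ratio: (π_i/π_j)·(f_i(x)/f_j(x)).
Component likelihoods at x = 2 mutations:
  p_A = 0.21686
  p_B = 0.0124641
  p_C = 0.000291145
  p_D = 0.000175491
0.00324068 / 0.021686 ≈ 0.149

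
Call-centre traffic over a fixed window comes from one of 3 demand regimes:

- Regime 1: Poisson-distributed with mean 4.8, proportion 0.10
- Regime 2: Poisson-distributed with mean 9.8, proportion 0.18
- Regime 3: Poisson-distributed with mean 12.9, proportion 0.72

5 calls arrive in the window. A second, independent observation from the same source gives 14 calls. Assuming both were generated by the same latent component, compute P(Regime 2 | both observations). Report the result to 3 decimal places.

0.397

The responsibility of component k is w_k f_k(x) divided by Σ_j w_j f_j(x).
Since both observations come from the same component, the likelihood for component k is f_k(x₁)·f_k(x₂).
  f_1 = [e^(−4.8)·4.8^5/5! = 0.174748] × [0.000325353] = 5.68548e-05
  f_2 = [e^(−9.8)·9.8^5/5! = 0.0417699] × [0.047937] = 0.00200232
  f_3 = [e^(−12.9)·12.9^5/5! = 0.0074365] × [0.101263] = 0.000753039
Multiply by the mixture weights:
  w_1·f_1 = 0.10 × 5.68548e-05 = 5.68548e-06
  w_2·f_2 = 0.18 × 0.00200232 = 0.000360418
  w_3·f_3 = 0.72 × 0.000753039 = 0.000542188
Marginal: 5.68548e-06 + 0.000360418 + 0.000542188 = 0.000908291
P(Regime 2 | x₁, x₂) ≈ 0.397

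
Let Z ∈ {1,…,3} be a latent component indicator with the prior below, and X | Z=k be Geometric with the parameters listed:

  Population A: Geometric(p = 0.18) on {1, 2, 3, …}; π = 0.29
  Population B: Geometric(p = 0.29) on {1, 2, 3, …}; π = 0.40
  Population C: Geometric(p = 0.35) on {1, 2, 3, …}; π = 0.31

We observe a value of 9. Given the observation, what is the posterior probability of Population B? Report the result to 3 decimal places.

Apply Bayes' rule: the posterior for each component is proportional to its prior times its likelihood at x.
Geometric probabilities:
  f_A = 0.18·(1−0.18)^8 = 0.18·0.204414 = 0.0367945
  f_B = 0.29·(1−0.29)^8 = 0.29·0.0645754 = 0.0187269
  f_C = 0.35·(1−0.35)^8 = 0.35·0.0318645 = 0.0111526
Unnormalised posteriors:
  P(Z=A)·f_A = 0.29 × 0.0367945 = 0.0106704
  P(Z=B)·f_B = 0.40 × 0.0187269 = 0.00749074
  P(Z=C)·f_C = 0.31 × 0.0111526 = 0.0034573
Sum: 0.0106704 + 0.00749074 + 0.0034573 = 0.0216185
Responsibility of Population B: 0.00749074 / 0.0216185 ≈ 0.346

0.346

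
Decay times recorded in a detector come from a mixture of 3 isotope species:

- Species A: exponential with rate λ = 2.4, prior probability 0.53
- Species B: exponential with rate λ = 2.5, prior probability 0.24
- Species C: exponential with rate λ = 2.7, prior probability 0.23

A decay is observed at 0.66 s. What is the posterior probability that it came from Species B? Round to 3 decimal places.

The responsibility of component k is π_k f_k(x) divided by Σ_j π_j f_j(x).
Exponential densities:
  f_A = 2.4·e^(−2.4·0.66) = 2.4·e^(−1.5840) = 0.492367
  f_B = 2.5·e^(−2.5·0.66) = 2.5·e^(−1.6500) = 0.480125
  f_C = 2.7·e^(−2.7·0.66) = 2.7·e^(−1.7820) = 0.454413
Unnormalised posteriors:
  π_A·f_A = 0.53 × 0.492367 = 0.260954
  π_B·f_B = 0.24 × 0.480125 = 0.11523
  π_C·f_C = 0.23 × 0.454413 = 0.104515
Marginal: 0.260954 + 0.11523 + 0.104515 = 0.480699
P(Species B | 0.66 s) ≈ 0.240

0.240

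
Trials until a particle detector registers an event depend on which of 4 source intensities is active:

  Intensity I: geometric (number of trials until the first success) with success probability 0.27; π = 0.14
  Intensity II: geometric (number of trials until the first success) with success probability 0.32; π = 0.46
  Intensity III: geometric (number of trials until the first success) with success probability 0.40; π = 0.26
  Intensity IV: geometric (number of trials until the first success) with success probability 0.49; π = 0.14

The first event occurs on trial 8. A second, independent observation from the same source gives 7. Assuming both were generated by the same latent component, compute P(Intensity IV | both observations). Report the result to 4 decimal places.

0.0098

The responsibility of component k is π_k f_k(x) divided by Σ_j π_j f_j(x).
Since both observations come from the same component, the likelihood for component k is f_k(x₁)·f_k(x₂).
  p_I = [0.029828] × [0.0408602] = 0.00121878
  p_II = [0.0215136] × [0.0316376] = 0.000680637
  p_III = [0.0111974] × [0.0186624] = 0.000208971
  p_IV = [0.00439731] × [0.00862218] = 3.79144e-05
Multiply by the mixture weights:
  π_I·p_I = 0.14 × 0.00121878 = 0.000170629
  π_II·p_II = 0.46 × 0.000680637 = 0.000313093
  π_III·p_III = 0.26 × 0.000208971 = 5.43325e-05
  π_IV·p_IV = 0.14 × 3.79144e-05 = 5.30802e-06
Sum: 0.000170629 + 0.000313093 + 5.43325e-05 + 5.30802e-06 = 0.000543363
Responsibility of Intensity IV: 5.30802e-06 / 0.000543363 ≈ 0.0098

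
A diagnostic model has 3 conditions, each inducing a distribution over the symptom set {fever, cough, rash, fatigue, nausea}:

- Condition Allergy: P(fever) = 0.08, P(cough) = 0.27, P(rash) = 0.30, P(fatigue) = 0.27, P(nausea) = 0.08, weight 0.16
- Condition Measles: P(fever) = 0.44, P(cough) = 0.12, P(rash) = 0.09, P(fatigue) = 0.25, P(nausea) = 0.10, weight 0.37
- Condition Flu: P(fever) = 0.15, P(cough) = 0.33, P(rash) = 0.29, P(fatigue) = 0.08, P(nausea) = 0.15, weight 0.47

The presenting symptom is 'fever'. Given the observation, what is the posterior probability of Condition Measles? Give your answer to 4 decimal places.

0.6615

By Bayes' theorem, P(k | x) = π_k f_k(x) / Σ_j π_j f_j(x).
Categorical probabilities:
  f_Allergy = 0.08
  f_Measles = 0.44
  f_Flu = 0.15
Weight by the priors:
  π_Allergy·f_Allergy = 0.16 × 0.08 = 0.0128
  π_Measles·f_Measles = 0.37 × 0.44 = 0.1628
  π_Flu·f_Flu = 0.47 × 0.15 = 0.0705
Sum: 0.0128 + 0.1628 + 0.0705 = 0.2461
P(Condition Measles | x) = 0.1628 / 0.2461 ≈ 0.6615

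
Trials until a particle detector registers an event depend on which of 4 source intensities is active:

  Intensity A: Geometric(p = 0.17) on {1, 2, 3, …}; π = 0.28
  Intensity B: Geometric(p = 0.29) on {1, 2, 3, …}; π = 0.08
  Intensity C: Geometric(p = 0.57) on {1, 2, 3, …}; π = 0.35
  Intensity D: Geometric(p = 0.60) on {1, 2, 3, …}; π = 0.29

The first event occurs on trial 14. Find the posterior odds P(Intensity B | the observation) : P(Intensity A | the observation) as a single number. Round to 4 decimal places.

The posterior odds equal the prior odds times the likelihood ratio: (π_i/π_j)·(f_i(x)/f_j(x)).
Evaluate each component's likelihood at the observed value:
  f_A = 0.17·(1−0.17)^13 = 0.17·0.0887187 = 0.0150822
  f_B = 0.29·(1−0.29)^13 = 0.29·0.0116509 = 0.00337875
  f_C = 0.57·(1−0.57)^13 = 0.57·1.71826e-05 = 9.79411e-06
  f_D = 0.60·(1−0.60)^13 = 0.60·6.71089e-06 = 4.02653e-06
Posterior odds = (π_B·f_B) / (π_A·f_A) = (0.08·0.00337875) / (0.28·0.0150822) = 0.0002703 / 0.00422301 ≈ 0.0640

0.0640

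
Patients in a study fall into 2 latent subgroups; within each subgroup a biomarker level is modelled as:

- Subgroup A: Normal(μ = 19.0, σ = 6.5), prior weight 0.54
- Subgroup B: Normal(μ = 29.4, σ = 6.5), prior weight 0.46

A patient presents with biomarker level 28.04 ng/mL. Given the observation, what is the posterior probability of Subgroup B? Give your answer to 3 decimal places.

0.687

By Bayes' theorem, P(k | x) = π_k f_k(x) / Σ_j π_j f_j(x).
Normal densities:
  p_A = (1/(6.5·√(2π)))·exp(−(28.04−19.0)²/(2·6.5²)) = 0.061376·exp(-0.96712) = 0.0233336
  p_B = (1/(6.5·√(2π)))·exp(−(28.04−29.4)²/(2·6.5²)) = 0.061376·exp(-0.02189) = 0.0600469
Multiply by the mixture weights:
  π_A·p_A = 0.54 × 0.0233336 = 0.0126002
  π_B·p_B = 0.46 × 0.0600469 = 0.0276216
Marginal: 0.0126002 + 0.0276216 = 0.0402217
P(Subgroup B | 28.04 ng/mL) = 0.0276216 / 0.0402217 ≈ 0.687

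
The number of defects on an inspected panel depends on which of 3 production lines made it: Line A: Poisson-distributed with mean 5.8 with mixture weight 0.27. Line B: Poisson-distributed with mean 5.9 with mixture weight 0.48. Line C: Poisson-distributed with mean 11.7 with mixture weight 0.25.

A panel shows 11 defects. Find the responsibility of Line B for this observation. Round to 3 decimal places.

0.224

Apply Bayes' rule: the posterior for each component is proportional to its prior times its likelihood at x.
Poisson probabilities:
  p_A = e^(−5.8)·5.8^11/11! = 0.0189515
  p_B = e^(−5.9)·5.9^11/11! = 0.0206956
  p_C = e^(−11.7)·11.7^11/11! = 0.116854
Unnormalised posteriors:
  P(Z=A)·p_A = 0.27 × 0.0189515 = 0.00511691
  P(Z=B)·p_B = 0.48 × 0.0206956 = 0.00993391
  P(Z=C)·p_C = 0.25 × 0.116854 = 0.0292135
Sum: 0.00511691 + 0.00993391 + 0.0292135 = 0.0442643
Responsibility of Line B: 0.00993391 / 0.0442643 ≈ 0.224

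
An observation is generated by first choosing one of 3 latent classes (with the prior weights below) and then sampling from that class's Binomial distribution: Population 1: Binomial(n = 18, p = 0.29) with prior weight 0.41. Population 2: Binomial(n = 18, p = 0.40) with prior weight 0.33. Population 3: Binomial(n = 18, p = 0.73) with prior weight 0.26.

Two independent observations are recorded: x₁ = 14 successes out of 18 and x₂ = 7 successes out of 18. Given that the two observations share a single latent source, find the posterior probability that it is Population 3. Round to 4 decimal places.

0.5985

Apply Bayes' rule: the posterior for each component is proportional to its prior times its likelihood at x.
Since both observations come from the same component, the likelihood for component k is f_k(x₁)·f_k(x₂).
  p_1 = [C(18,14)·0.29^14·0.71^4 = 3060·2.97558e-08·0.254117 = 2.31381e-05] × [0.126877] = 2.93568e-06
  p_2 = [C(18,14)·0.40^14·0.60^4 = 3060·2.68435e-06·0.1296 = 0.00106455] × [0.189164] = 0.000201375
  p_3 = [C(18,14)·0.73^14·0.27^4 = 3060·0.0122045·0.00531441 = 0.198471] × [0.00195441] = 0.000387894
Weight by the priors:
  P(Z=1)·p_1 = 0.41 × 2.93568e-06 = 1.20363e-06
  P(Z=2)·p_2 = 0.33 × 0.000201375 = 6.64536e-05
  P(Z=3)·p_3 = 0.26 × 0.000387894 = 0.000100852
Normaliser: 1.20363e-06 + 6.64536e-05 + 0.000100852 = 0.00016851
Responsibility of Population 3: 0.000100852 / 0.00016851 ≈ 0.5985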